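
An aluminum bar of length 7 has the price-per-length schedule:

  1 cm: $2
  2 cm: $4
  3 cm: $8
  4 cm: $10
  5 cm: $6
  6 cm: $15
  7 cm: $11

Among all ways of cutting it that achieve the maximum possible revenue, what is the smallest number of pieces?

2

Consider every possible first cut. r[k] is the best of p[i]+r[k−i] over all sellable i≤k.
r[1] = 2
r[2] = max(2+2, 4+0) = 4
r[3] = max(2+4, 4+2, 8+0) = 8
r[4] = max(2+8, 4+4, 8+2, 10+0) = 10
r[5] = max(2+10, 4+8, 8+4, 10+2, 6+0) = 12
r[6] = max(2+12, 4+10, 8+8, 10+4, 6+2, 15+0) = 16
r[7] = max(2+16, 4+12, 8+10, …, 15+2, 11+0) = 18
Maximum revenue is $18.
Now minimize piece count subject to staying optimal: for each k, pieces[k] = 1 + min over i with p[i]+r[k−i]=r[k] of pieces[k−i].
pieces[4] = 1
pieces[5] = 2
pieces[6] = 2
pieces[7] = 2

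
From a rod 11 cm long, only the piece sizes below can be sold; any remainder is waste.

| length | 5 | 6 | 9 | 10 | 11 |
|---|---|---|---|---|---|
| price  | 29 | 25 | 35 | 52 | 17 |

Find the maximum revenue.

58

Build best[k] bottom-up: best[k] = max over allowed piece i of (p[i] + best[k−i]).
best[1] = 0
best[2] = 0
best[3] = 0
best[4] = 0
best[5] = 29
best[6] = max(29+0, 25+0) = 29
best[7] = max(29+0, 25+0) = 29
best[8] = max(29+0, 25+0) = 29
best[9] = max(29+0, 25+0, 35+0) = 35
best[10] = max(29+29, 25+0, 35+0, 52+0) = 58
best[11] = max(29+29, 25+29, 35+0, 52+0, 17+0) = 58
One optimal cutting: pieces 5 + 5 with 1 cm of scrap → $58.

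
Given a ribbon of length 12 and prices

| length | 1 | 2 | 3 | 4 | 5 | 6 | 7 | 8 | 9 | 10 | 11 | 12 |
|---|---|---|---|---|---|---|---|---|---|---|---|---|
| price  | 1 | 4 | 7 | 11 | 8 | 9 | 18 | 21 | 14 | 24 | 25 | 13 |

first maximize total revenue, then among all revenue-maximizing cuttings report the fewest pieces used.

Build r[k] bottom-up: r[k] = max over allowed piece i of (p[i] + r[k−i]).
r[1] = 1
r[2] = 4
r[3] = 7
r[4] = 11
r[5] = 12  (first piece 1, then r[4]=11)
r[6] = 15  (first piece 2, then r[4]=11)
r[7] = 18  (first piece 3, then r[4]=11)
r[8] = 22  (first piece 4, then r[4]=11)
r[9] = 23  (first piece 1, then r[8]=22)
r[10] = 26  (first piece 2, then r[8]=22)
r[11] = 29  (first piece 3, then r[8]=22)
r[12] = 33  (first piece 4, then r[8]=22)
Maximum revenue is ¢33.
Now minimize piece count subject to staying optimal: for each k, pieces[k] = 1 + min over i with p[i]+r[k−i]=r[k] of pieces[k−i].
pieces[9] = 3
pieces[10] = 3
pieces[11] = 2
pieces[12] = 3

3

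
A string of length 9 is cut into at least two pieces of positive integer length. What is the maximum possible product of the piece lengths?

27

Let prod[k] be the best product for length k (with at least one cut). For each first piece i, the rest contributes max(k−i, prod[k−i]).
prod[2] = 1×max(1,0) = 1×1 = 1
prod[3] = 1×max(2,1) = 1×2 = 2
prod[4] = 2×max(2,1) = 2×2 = 4
prod[5] = 2×max(3,2) = 2×3 = 6
prod[6] = 3×max(3,2) = 3×3 = 9
prod[7] = 2×max(5,6) = 2×6 = 12
prod[8] = 2×max(6,9) = 2×9 = 18
prod[9] = 3×max(6,9) = 3×9 = 27
One optimal split: 3 + 3 + 3; product 3×3×3 = 27.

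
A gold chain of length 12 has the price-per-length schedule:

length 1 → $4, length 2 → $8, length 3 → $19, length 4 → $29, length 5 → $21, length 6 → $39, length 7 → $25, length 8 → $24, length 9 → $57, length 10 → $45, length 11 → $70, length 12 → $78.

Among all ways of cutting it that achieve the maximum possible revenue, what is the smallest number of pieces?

3

Consider every possible first cut. r[k] is the best of p[i]+r[k−i] over all sellable i≤k.
r[1] = 4
r[2] = 8  (first piece 1, then r[1]=4)
r[3] = 19
r[4] = 29
r[5] = 33  (first piece 1, then r[4]=29)
r[6] = 39
r[7] = 48  (first piece 3, then r[4]=29)
r[8] = 58  (first piece 4, then r[4]=29)
r[9] = 62  (first piece 1, then r[8]=58)
r[10] = 68  (first piece 4, then r[6]=39)
r[11] = 77  (first piece 3, then r[8]=58)
r[12] = 87  (first piece 4, then r[8]=58)
Maximum revenue is $87.
Now minimize piece count subject to staying optimal: for each k, pieces[k] = 1 + min over i with p[i]+r[k−i]=r[k] of pieces[k−i].
pieces[9] = 3
pieces[10] = 2
pieces[11] = 3
pieces[12] = 3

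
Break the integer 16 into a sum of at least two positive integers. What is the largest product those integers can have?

Fill prod[k] for k=2..16: at each k try every first piece i and multiply by the better of (k−i) uncut or prod[k−i].
prod[2] = 1×max(1,0) = 1×1 = 1
prod[3] = 1×max(2,1) = 1×2 = 2
prod[4] = 2×max(2,1) = 2×2 = 4
prod[5] = 2×max(3,2) = 2×3 = 6
prod[6] = 3×max(3,2) = 3×3 = 9
prod[7] = 2×max(5,6) = 2×6 = 12
prod[8] = 2×max(6,9) = 2×9 = 18
prod[9] = 3×max(6,9) = 3×9 = 27
prod[10] = 2×max(8,18) = 2×18 = 36
prod[11] = 2×max(9,27) = 2×27 = 54
prod[12] = 3×max(9,27) = 3×27 = 81
prod[13] = 2×max(11,54) = 2×54 = 108
prod[14] = 2×max(12,81) = 2×81 = 162
prod[15] = 3×max(12,81) = 3×81 = 243
prod[16] = 2×max(14,162) = 2×162 = 324
One optimal split: 3 + 3 + 3 + 3 + 2 + 2; product 3×3×3×3×2×2 = 324.

324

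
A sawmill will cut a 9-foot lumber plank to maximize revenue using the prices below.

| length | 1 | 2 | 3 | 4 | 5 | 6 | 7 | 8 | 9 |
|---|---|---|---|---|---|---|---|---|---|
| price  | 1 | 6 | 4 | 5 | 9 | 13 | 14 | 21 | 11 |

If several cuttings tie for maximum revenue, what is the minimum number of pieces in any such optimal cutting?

5

Let r[k] be the best obtainable value from length k. For each k, try every first piece i and keep the best of price[i] + r[k−i].
r[1] = 1
r[2] = max(1+1, 6+0) = 6
r[3] = max(1+6, 6+1, 4+0) = 7
r[4] = max(1+7, 6+6, 4+1, 5+0) = 12
r[5] = max(1+12, 6+7, 4+6, 5+1, 9+0) = 13
r[6] = max(1+13, 6+12, 4+7, 5+6, 9+1, 13+0) = 18
r[7] = max(1+18, 6+13, 4+12, …, 13+1, 14+0) = 19
r[8] = max(1+19, 6+18, 4+13, …, 14+1, 21+0) = 24
r[9] = max(1+24, 6+19, 4+18, …, 21+1, 11+0) = 25
Maximum revenue is $25.
Now minimize piece count subject to staying optimal: for each k, pieces[k] = 1 + min over i with p[i]+r[k−i]=r[k] of pieces[k−i].
pieces[6] = 3
pieces[7] = 4
pieces[8] = 4
pieces[9] = 5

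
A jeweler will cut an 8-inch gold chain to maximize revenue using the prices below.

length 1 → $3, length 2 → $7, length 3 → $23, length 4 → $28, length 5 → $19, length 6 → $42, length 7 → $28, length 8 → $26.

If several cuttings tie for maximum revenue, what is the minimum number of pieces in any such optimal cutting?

Build r[k] bottom-up: r[k] = max over allowed piece i of (p[i] + r[k−i]).
r[1] = 3
r[2] = 7
r[3] = 23
r[4] = 28
r[5] = 31  (first piece 1, then r[4]=28)
r[6] = 46  (first piece 3, then r[3]=23)
r[7] = 51  (first piece 3, then r[4]=28)
r[8] = 56  (first piece 4, then r[4]=28)
Maximum revenue is $56.
Now minimize piece count subject to staying optimal: for each k, pieces[k] = 1 + min over i with p[i]+r[k−i]=r[k] of pieces[k−i].
pieces[5] = 2
pieces[6] = 2
pieces[7] = 2
pieces[8] = 2

2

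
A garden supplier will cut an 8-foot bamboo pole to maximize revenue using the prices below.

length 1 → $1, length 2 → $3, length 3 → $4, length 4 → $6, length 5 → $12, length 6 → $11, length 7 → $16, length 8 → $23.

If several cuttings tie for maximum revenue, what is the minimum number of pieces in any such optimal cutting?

1

Consider every possible first cut. r[k] is the best of p[i]+r[k−i] over all sellable i≤k.
r[1] = 1
r[2] = max(1+1, 3+0) = 3
r[3] = max(1+3, 3+1, 4+0) = 4
r[4] = max(1+4, 3+3, 4+1, 6+0) = 6
r[5] = max(1+6, 3+4, 4+3, 6+1, 12+0) = 12
r[6] = max(1+12, 3+6, 4+4, 6+3, 12+1, 11+0) = 13
r[7] = max(1+13, 3+12, 4+6, …, 11+1, 16+0) = 16
r[8] = max(1+16, 3+13, 4+12, …, 16+1, 23+0) = 23
Maximum revenue is $23.
Now minimize piece count subject to staying optimal: for each k, pieces[k] = 1 + min over i with p[i]+r[k−i]=r[k] of pieces[k−i].
pieces[5] = 1
pieces[6] = 2
pieces[7] = 1
pieces[8] = 1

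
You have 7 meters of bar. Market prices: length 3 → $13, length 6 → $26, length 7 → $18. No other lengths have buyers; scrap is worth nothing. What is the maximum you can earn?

Let f[k] be the best obtainable value from length k. For each k, try every first piece i and keep the best of price[i] + f[k−i].
f[1] = 0
f[2] = 0
f[3] = 13
f[4] = 13
f[5] = 13
f[6] = max(13+13, 26+0) = 26
f[7] = max(13+13, 26+0, 18+0) = 26
One optimal cutting: pieces 3 + 3 with 1 meter of scrap → $26.

26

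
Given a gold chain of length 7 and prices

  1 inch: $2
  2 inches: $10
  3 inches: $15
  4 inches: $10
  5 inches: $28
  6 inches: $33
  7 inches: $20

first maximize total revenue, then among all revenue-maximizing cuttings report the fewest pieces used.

2

Build r[k] bottom-up: r[k] = max over allowed piece i of (p[i] + r[k−i]).
r[1] = 2
r[2] = max(2+2, 10+0) = 10
r[3] = max(2+10, 10+2, 15+0) = 15
r[4] = max(2+15, 10+10, 15+2, 10+0) = 20
r[5] = max(2+20, 10+15, 15+10, 10+2, 28+0) = 28
r[6] = max(2+28, 10+20, 15+15, 10+10, 28+2, 33+0) = 33
r[7] = max(2+33, 10+28, 15+20, …, 33+2, 20+0) = 38
Maximum revenue is $38.
Now minimize piece count subject to staying optimal: for each k, pieces[k] = 1 + min over i with p[i]+r[k−i]=r[k] of pieces[k−i].
pieces[4] = 2
pieces[5] = 1
pieces[6] = 1
pieces[7] = 2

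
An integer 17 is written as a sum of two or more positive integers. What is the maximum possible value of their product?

486

Define prod[k] = max over 1≤i<k of i · max(k−i, prod[k−i]); the inner max lets the remainder stay uncut if that's better.
prod[2] = 1·max(1,0) = 1·1 = 1
prod[3] = 1·max(2,1) = 1·2 = 2
prod[4] = 2·max(2,1) = 2·2 = 4
prod[5] = 2·max(3,2) = 2·3 = 6
prod[6] = 3·max(3,2) = 3·3 = 9
prod[7] = 2·max(5,6) = 2·6 = 12
prod[8] = 2·max(6,9) = 2·9 = 18
prod[9] = 3·max(6,9) = 3·9 = 27
prod[10] = 2·max(8,18) = 2·18 = 36
prod[11] = 2·max(9,27) = 2·27 = 54
prod[12] = 3·max(9,27) = 3·27 = 81
prod[13] = 2·max(11,54) = 2·54 = 108
prod[14] = 2·max(12,81) = 2·81 = 162
prod[15] = 3·max(12,81) = 3·81 = 243
prod[16] = 2·max(14,162) = 2·162 = 324
prod[17] = 2·max(15,243) = 2·243 = 486
One optimal split: 3 + 3 + 3 + 3 + 3 + 2; product 3·3·3·3·3·2 = 486.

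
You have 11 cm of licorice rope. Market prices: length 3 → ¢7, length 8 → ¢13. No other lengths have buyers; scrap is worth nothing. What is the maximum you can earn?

Consider every possible first cut. best[k] is the best of p[i]+best[k−i] over all sellable i≤k.
best[1] = 0
best[2] = 0
best[3] = 7
best[4] = 7
best[5] = 7
best[6] = 14  (first piece 3, then best[3]=7)
best[7] = 14
best[8] = 14
best[9] = 21  (first piece 3, then best[6]=14)
best[10] = 21
best[11] = 21
One optimal cutting: pieces 3 + 3 + 3 with 2 cm of scrap → ¢21.

21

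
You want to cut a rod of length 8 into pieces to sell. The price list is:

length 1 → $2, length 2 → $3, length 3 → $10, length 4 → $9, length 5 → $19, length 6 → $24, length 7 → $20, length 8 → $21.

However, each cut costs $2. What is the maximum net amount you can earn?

27

Let net[k] be the best obtainable value from length k. For each k, try every first piece i and keep the best of price[i] + net[k−i] minus the 2 cut fee when i<k.
net[1] = 2
net[2] = max(2+2-2, 3+0) = 3
net[3] = max(2+3-2, 3+2-2, 10+0) = 10
net[4] = max(2+10-2, 3+3-2, 10+2-2, 9+0) = 10
net[5] = max(2+10-2, 3+10-2, 10+3-2, 9+2-2, 19+0) = 19
net[6] = max(2+19-2, 3+10-2, 10+10-2, 9+3-2, 19+2-2, 24+0) = 24
net[7] = max(2+24-2, 3+19-2, 10+10-2, …, 24+2-2, 20+0) = 24
net[8] = max(2+24-2, 3+24-2, 10+19-2, …, 20+2-2, 21+0) = 27
One optimal plan: pieces 5 + 3 (1 cut) → $29 − $2 = $27.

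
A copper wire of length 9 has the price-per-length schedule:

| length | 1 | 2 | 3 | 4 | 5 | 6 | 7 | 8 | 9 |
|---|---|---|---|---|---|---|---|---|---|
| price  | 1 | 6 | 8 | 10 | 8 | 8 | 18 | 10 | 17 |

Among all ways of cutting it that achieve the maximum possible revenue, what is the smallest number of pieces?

4

Build r[k] bottom-up: r[k] = max over allowed piece i of (p[i] + r[k−i]).
r[1] = 1
r[2] = max(1+1, 6+0) = 6
r[3] = max(1+6, 6+1, 8+0) = 8
r[4] = max(1+8, 6+6, 8+1, 10+0) = 12
r[5] = max(1+12, 6+8, 8+6, 10+1, 8+0) = 14
r[6] = max(1+14, 6+12, 8+8, 10+6, 8+1, 8+0) = 18
r[7] = max(1+18, 6+14, 8+12, …, 8+1, 18+0) = 20
r[8] = max(1+20, 6+18, 8+14, …, 18+1, 10+0) = 24
r[9] = max(1+24, 6+20, 8+18, …, 10+1, 17+0) = 26
Maximum revenue is €26.
Now minimize piece count subject to staying optimal: for each k, pieces[k] = 1 + min over i with p[i]+r[k−i]=r[k] of pieces[k−i].
pieces[6] = 3
pieces[7] = 3
pieces[8] = 4
pieces[9] = 4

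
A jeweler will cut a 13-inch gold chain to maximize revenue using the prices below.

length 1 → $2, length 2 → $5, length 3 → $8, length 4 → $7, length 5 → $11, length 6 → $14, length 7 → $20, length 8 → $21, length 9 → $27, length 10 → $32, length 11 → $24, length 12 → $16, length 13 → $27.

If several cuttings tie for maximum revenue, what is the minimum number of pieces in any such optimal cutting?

2

Build r[k] bottom-up: r[k] = max over allowed piece i of (p[i] + r[k−i]).
r[1] = 2
r[2] = 5
r[3] = 8
r[4] = 10  (first piece 1, then r[3]=8)
r[5] = 13  (first piece 2, then r[3]=8)
r[6] = 16  (first piece 3, then r[3]=8)
r[7] = 20
r[8] = 22  (first piece 1, then r[7]=20)
r[9] = 27
r[10] = 32
r[11] = 34  (first piece 1, then r[10]=32)
r[12] = 37  (first piece 2, then r[10]=32)
r[13] = 40  (first piece 3, then r[10]=32)
Maximum revenue is $40.
Now minimize piece count subject to staying optimal: for each k, pieces[k] = 1 + min over i with p[i]+r[k−i]=r[k] of pieces[k−i].
pieces[10] = 1
pieces[11] = 2
pieces[12] = 2
pieces[13] = 2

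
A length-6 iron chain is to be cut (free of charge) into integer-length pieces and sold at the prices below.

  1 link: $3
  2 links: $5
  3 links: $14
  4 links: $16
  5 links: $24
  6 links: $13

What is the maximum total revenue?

Consider every possible first cut. best[k] is the best of p[i]+best[k−i] over all sellable i≤k.
best[1] = 3
best[2] = max(3+3, 5+0) = 6
best[3] = max(3+6, 5+3, 14+0) = 14
best[4] = max(3+14, 5+6, 14+3, 16+0) = 17
best[5] = max(3+17, 5+14, 14+6, 16+3, 24+0) = 24
best[6] = max(3+24, 5+17, 14+14, 16+6, 24+3, 13+0) = 28
One optimal cutting: 3 + 3 → $14 + $14 = $28.

28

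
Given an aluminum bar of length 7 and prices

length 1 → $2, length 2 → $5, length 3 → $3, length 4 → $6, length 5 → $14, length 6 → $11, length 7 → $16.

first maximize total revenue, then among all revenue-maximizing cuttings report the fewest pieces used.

2

Let r[k] be the best obtainable value from length k. For each k, try every first piece i and keep the best of price[i] + r[k−i].
r[1] = 2
r[2] = 5
r[3] = 7  (first piece 1, then r[2]=5)
r[4] = 10  (first piece 2, then r[2]=5)
r[5] = 14
r[6] = 16  (first piece 1, then r[5]=14)
r[7] = 19  (first piece 2, then r[5]=14)
Maximum revenue is $19.
Now minimize piece count subject to staying optimal: for each k, pieces[k] = 1 + min over i with p[i]+r[k−i]=r[k] of pieces[k−i].
pieces[4] = 2
pieces[5] = 1
pieces[6] = 2
pieces[7] = 2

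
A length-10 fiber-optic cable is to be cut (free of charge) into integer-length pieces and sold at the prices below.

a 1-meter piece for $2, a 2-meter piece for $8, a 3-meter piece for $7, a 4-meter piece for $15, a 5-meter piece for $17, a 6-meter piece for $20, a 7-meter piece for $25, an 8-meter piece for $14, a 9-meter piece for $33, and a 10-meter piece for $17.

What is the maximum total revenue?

40

Build R[k] bottom-up: R[k] = max over allowed piece i of (p[i] + R[k−i]).
R[1] = 2
R[2] = max(2+2, 8+0) = 8
R[3] = max(2+8, 8+2, 7+0) = 10
R[4] = max(2+10, 8+8, 7+2, 15+0) = 16
R[5] = max(2+16, 8+10, 7+8, 15+2, 17+0) = 18
R[6] = max(2+18, 8+16, 7+10, 15+8, 17+2, 20+0) = 24
R[7] = max(2+24, 8+18, 7+16, …, 20+2, 25+0) = 26
R[8] = max(2+26, 8+24, 7+18, …, 25+2, 14+0) = 32
R[9] = max(2+32, 8+26, 7+24, …, 14+2, 33+0) = 34
R[10] = max(2+34, 8+32, 7+26, …, 33+2, 17+0) = 40
One optimal cutting: 2 + 2 + 2 + 2 + 2 → $8 + $8 + $8 + $8 + $8 = $40.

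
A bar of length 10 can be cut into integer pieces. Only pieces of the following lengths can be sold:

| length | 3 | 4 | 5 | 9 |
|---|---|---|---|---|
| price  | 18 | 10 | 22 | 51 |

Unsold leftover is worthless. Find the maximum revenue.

Consider every possible first cut. r[k] is the best of p[i]+r[k−i] over all sellable i≤k.
r[1] = 0
r[2] = 0
r[3] = 18
r[4] = 18
r[5] = 22
r[6] = 36  (first piece 3, then r[3]=18)
r[7] = 36
r[8] = 40  (first piece 3, then r[5]=22)
r[9] = 54  (first piece 3, then r[6]=36)
r[10] = 54
One optimal cutting: pieces 3 + 3 + 3 with 1 meter of scrap → $54.

54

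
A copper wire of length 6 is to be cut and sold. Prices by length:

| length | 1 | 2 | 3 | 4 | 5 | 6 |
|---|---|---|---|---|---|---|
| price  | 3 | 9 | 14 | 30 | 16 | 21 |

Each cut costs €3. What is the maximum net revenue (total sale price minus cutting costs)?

36

Let net[k] be the best obtainable value from length k. For each k, try every first piece i and keep the best of price[i] + net[k−i] minus the 3 cut fee when i<k.
net[1] = 3
net[2] = 9
net[3] = 14
net[4] = 30
net[5] = 30  (first piece 1, then net[4]=30)
net[6] = 36  (first piece 2, then net[4]=30)
One optimal plan: pieces 4 + 2 (1 cut) → €39 − €3 = €36.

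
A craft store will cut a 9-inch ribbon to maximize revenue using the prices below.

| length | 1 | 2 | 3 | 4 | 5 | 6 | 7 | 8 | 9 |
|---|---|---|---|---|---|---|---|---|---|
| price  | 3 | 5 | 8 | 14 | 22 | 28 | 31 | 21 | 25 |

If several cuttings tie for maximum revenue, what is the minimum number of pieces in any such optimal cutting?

Consider every possible first cut. r[k] is the best of p[i]+r[k−i] over all sellable i≤k.
r[1] = 3
r[2] = max(3+3, 5+0) = 6
r[3] = max(3+6, 5+3, 8+0) = 9
r[4] = max(3+9, 5+6, 8+3, 14+0) = 14
r[5] = max(3+14, 5+9, 8+6, 14+3, 22+0) = 22
r[6] = max(3+22, 5+14, 8+9, 14+6, 22+3, 28+0) = 28
r[7] = max(3+28, 5+22, 8+14, …, 28+3, 31+0) = 31
r[8] = max(3+31, 5+28, 8+22, …, 31+3, 21+0) = 34
r[9] = max(3+34, 5+31, 8+28, …, 21+3, 25+0) = 37
Maximum revenue is ¢37.
Now minimize piece count subject to staying optimal: for each k, pieces[k] = 1 + min over i with p[i]+r[k−i]=r[k] of pieces[k−i].
pieces[6] = 1
pieces[7] = 1
pieces[8] = 2
pieces[9] = 3

3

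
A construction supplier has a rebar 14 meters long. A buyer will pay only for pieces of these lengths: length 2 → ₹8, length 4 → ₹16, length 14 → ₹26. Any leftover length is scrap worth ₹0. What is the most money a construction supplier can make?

Let f[k] be the best obtainable value from length k. For each k, try every first piece i and keep the best of price[i] + f[k−i].
f[1] = 0
f[2] = 8
f[3] = 8
f[4] = 16  (first piece 2, then f[2]=8)
f[5] = 16
f[6] = 24  (first piece 2, then f[4]=16)
f[7] = 24
f[8] = 32  (first piece 2, then f[6]=24)
f[9] = 32
f[10] = 40  (first piece 2, then f[8]=32)
f[11] = 40
f[12] = 48  (first piece 2, then f[10]=40)
f[13] = 48
f[14] = 56  (first piece 2, then f[12]=48)
One optimal cutting: 2 + 2 + 2 + 2 + 2 + 2 + 2 → ₹56.

56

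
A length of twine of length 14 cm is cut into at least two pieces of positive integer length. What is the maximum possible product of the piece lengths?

162

Define g[k] = max over 1≤i<k of i · max(k−i, g[k−i]); the inner max lets the remainder stay uncut if that's better.
Small cases: g[2]=1, g[3]=2, g[4]=4, g[5]=6, g[6]=9, g[7]=12, g[8]=18, g[9]=27.
g[10] = max(1·27, 2·18, 3·12, …, 8·2, 9·1) = 36
g[11] = max(1·36, 2·27, 3·18, …, 9·2, 10·1) = 54
g[12] = max(1·54, 2·36, 3·27, …, 10·2, 11·1) = 81
g[13] = max(1·81, 2·54, 3·36, …, 11·2, 12·1) = 108
g[14] = max(1·108, 2·81, 3·54, …, 12·2, 13·1) = 162
One optimal split: 3 + 3 + 3 + 3 + 2; product 3·3·3·3·2 = 162.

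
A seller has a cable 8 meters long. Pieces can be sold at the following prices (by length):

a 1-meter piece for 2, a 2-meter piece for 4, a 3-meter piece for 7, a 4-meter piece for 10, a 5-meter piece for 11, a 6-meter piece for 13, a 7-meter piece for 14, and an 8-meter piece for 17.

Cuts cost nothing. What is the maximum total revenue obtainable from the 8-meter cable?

20

Consider every possible first cut. R[k] is the best of p[i]+R[k−i] over all sellable i≤k.
R[1] = 2
R[2] = max(2+2, 4+0) = 4
R[3] = max(2+4, 4+2, 7+0) = 7
R[4] = max(2+7, 4+4, 7+2, 10+0) = 10
R[5] = max(2+10, 4+7, 7+4, 10+2, 11+0) = 12
R[6] = max(2+12, 4+10, 7+7, 10+4, 11+2, 13+0) = 14
R[7] = max(2+14, 4+12, 7+10, …, 13+2, 14+0) = 17
R[8] = max(2+17, 4+14, 7+12, …, 14+2, 17+0) = 20
One optimal cutting: 4 + 4 → 10 + 10 = 20.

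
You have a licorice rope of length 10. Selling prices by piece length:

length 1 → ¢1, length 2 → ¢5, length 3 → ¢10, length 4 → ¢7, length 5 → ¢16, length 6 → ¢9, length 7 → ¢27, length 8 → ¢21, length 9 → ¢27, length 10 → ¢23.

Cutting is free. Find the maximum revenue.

37

Let R[k] be the best obtainable value from length k. For each k, try every first piece i and keep the best of price[i] + R[k−i].
R[1] = 1
R[2] = max(1+1, 5+0) = 5
R[3] = max(1+5, 5+1, 10+0) = 10
R[4] = max(1+10, 5+5, 10+1, 7+0) = 11
R[5] = max(1+11, 5+10, 10+5, 7+1, 16+0) = 16
R[6] = max(1+16, 5+11, 10+10, 7+5, 16+1, 9+0) = 20
R[7] = max(1+20, 5+16, 10+11, …, 9+1, 27+0) = 27
R[8] = max(1+27, 5+20, 10+16, …, 27+1, 21+0) = 28
R[9] = max(1+28, 5+27, 10+20, …, 21+1, 27+0) = 32
R[10] = max(1+32, 5+28, 10+27, …, 27+1, 23+0) = 37
One optimal cutting: 7 + 3 → ¢27 + ¢10 = ¢37.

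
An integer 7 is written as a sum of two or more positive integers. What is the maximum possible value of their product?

12

Let m[k] be the best product for length k (with at least one cut). For each first piece i, the rest contributes max(k−i, m[k−i]).
m[2] = 1·max(1,0) = 1·1 = 1
m[3] = 1·max(2,1) = 1·2 = 2
m[4] = 2·max(2,1) = 2·2 = 4
m[5] = 2·max(3,2) = 2·3 = 6
m[6] = 3·max(3,2) = 3·3 = 9
m[7] = 2·max(5,6) = 2·6 = 12
One optimal split: 3 + 2 + 2; product 3·2·2 = 12.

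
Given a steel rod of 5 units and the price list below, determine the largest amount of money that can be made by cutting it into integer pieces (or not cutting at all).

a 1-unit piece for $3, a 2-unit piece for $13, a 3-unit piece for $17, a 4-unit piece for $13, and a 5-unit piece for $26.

30

Consider every possible first cut. R[k] is the best of p[i]+R[k−i] over all sellable i≤k.
R[1] = 3
R[2] = max(3+3, 13+0) = 13
R[3] = max(3+13, 13+3, 17+0) = 17
R[4] = max(3+17, 13+13, 17+3, 13+0) = 26
R[5] = max(3+26, 13+17, 17+13, 13+3, 26+0) = 30
One optimal cutting: 3 + 2 → $17 + $13 = $30.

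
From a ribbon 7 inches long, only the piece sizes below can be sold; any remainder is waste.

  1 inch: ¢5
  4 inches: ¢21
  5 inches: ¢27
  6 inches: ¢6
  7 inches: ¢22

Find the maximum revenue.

Build r[k] bottom-up: r[k] = max over allowed piece i of (p[i] + r[k−i]).
r[1] = 5
r[2] = 10  (first piece 1, then r[1]=5)
r[3] = 15  (first piece 1, then r[2]=10)
r[4] = 21
r[5] = 27
r[6] = 32  (first piece 1, then r[5]=27)
r[7] = 37  (first piece 1, then r[6]=32)
One optimal cutting: 5 + 1 + 1 → ¢37.

37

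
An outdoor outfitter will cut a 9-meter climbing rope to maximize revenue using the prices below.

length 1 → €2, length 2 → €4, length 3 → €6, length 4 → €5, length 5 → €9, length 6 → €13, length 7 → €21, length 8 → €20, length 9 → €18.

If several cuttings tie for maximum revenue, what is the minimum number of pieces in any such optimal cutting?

Build r[k] bottom-up: r[k] = max over allowed piece i of (p[i] + r[k−i]).
r[1] = 2
r[2] = 4  (first piece 1, then r[1]=2)
r[3] = 6  (first piece 1, then r[2]=4)
r[4] = 8  (first piece 1, then r[3]=6)
r[5] = 10  (first piece 1, then r[4]=8)
r[6] = 13
r[7] = 21
r[8] = 23  (first piece 1, then r[7]=21)
r[9] = 25  (first piece 1, then r[8]=23)
Maximum revenue is €25.
Now minimize piece count subject to staying optimal: for each k, pieces[k] = 1 + min over i with p[i]+r[k−i]=r[k] of pieces[k−i].
pieces[6] = 1
pieces[7] = 1
pieces[8] = 2
pieces[9] = 2

2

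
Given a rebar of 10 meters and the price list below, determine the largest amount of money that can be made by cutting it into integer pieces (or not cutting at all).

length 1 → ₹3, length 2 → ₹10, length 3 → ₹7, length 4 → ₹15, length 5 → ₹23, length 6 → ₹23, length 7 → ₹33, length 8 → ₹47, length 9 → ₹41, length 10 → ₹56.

Let R[k] be the best obtainable value from length k. For each k, try every first piece i and keep the best of price[i] + R[k−i].
R[1] = 3
R[2] = max(3+3, 10+0) = 10
R[3] = max(3+10, 10+3, 7+0) = 13
R[4] = max(3+13, 10+10, 7+3, 15+0) = 20
R[5] = max(3+20, 10+13, 7+10, 15+3, 23+0) = 23
R[6] = max(3+23, 10+20, 7+13, 15+10, 23+3, 23+0) = 30
R[7] = max(3+30, 10+23, 7+20, …, 23+3, 33+0) = 33
R[8] = max(3+33, 10+30, 7+23, …, 33+3, 47+0) = 47
R[9] = max(3+47, 10+33, 7+30, …, 47+3, 41+0) = 50
R[10] = max(3+50, 10+47, 7+33, …, 41+3, 56+0) = 57
One optimal cutting: 8 + 2 → ₹47 + ₹10 = ₹57.

57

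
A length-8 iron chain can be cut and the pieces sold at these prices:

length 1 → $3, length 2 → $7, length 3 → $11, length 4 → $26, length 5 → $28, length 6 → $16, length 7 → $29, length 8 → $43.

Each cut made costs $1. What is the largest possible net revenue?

Consider every possible first cut. net[k] is the best of p[i]+net[k−i] over all sellable i≤k, charging 1 whenever i<k.
net[1] = 3
net[2] = 7
net[3] = 11
net[4] = 26
net[5] = 28  (first piece 1, then net[4]=26)
net[6] = 32  (first piece 2, then net[4]=26)
net[7] = 36  (first piece 3, then net[4]=26)
net[8] = 51  (first piece 4, then net[4]=26)
One optimal plan: pieces 4 + 4 (1 cut) → $52 − $1 = $51.

51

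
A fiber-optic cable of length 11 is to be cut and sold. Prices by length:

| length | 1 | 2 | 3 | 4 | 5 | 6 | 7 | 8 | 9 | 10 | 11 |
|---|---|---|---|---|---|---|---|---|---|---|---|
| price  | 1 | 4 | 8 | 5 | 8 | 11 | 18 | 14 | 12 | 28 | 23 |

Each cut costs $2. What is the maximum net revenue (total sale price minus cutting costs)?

Let net[k] be the best obtainable value from length k. For each k, try every first piece i and keep the best of price[i] + net[k−i] minus the 2 cut fee when i<k.
net[1] = 1
net[2] = max(1+1-2, 4+0) = 4
net[3] = max(1+4-2, 4+1-2, 8+0) = 8
net[4] = max(1+8-2, 4+4-2, 8+1-2, 5+0) = 7
net[5] = max(1+7-2, 4+8-2, 8+4-2, 5+1-2, 8+0) = 10
net[6] = max(1+10-2, 4+7-2, 8+8-2, 5+4-2, 8+1-2, 11+0) = 14
net[7] = max(1+14-2, 4+10-2, 8+7-2, …, 11+1-2, 18+0) = 18
net[8] = max(1+18-2, 4+14-2, 8+10-2, …, 18+1-2, 14+0) = 17
net[9] = max(1+17-2, 4+18-2, 8+14-2, …, 14+1-2, 12+0) = 20
net[10] = max(1+20-2, 4+17-2, 8+18-2, …, 12+1-2, 28+0) = 28
net[11] = max(1+28-2, 4+20-2, 8+17-2, …, 28+1-2, 23+0) = 27
One optimal plan: pieces 10 + 1 (1 cut) → $29 − $2 = $27.

27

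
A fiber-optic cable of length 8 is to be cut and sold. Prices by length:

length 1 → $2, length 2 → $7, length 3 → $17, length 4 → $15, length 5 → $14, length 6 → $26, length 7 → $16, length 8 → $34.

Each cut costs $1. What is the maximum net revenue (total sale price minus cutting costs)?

39

Build v[k] bottom-up: v[k] = max over allowed piece i of (p[i] + v[k−i]) − 1 per cut.
v[1] = 2
v[2] = max(2+2-1, 7+0) = 7
v[3] = max(2+7-1, 7+2-1, 17+0) = 17
v[4] = max(2+17-1, 7+7-1, 17+2-1, 15+0) = 18
v[5] = max(2+18-1, 7+17-1, 17+7-1, 15+2-1, 14+0) = 23
v[6] = max(2+23-1, 7+18-1, 17+17-1, 15+7-1, 14+2-1, 26+0) = 33
v[7] = max(2+33-1, 7+23-1, 17+18-1, …, 26+2-1, 16+0) = 34
v[8] = max(2+34-1, 7+33-1, 17+23-1, …, 16+2-1, 34+0) = 39
One optimal plan: pieces 3 + 3 + 2 (2 cuts) → $41 − $2 = $39.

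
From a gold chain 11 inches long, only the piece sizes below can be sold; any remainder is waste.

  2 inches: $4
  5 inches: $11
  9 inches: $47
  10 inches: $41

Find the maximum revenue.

51

Let f[k] be the best obtainable value from length k. For each k, try every first piece i and keep the best of price[i] + f[k−i].
f[1] = 0
f[2] = 4
f[3] = 4
f[4] = 8  (first piece 2, then f[2]=4)
f[5] = max(4+4, 11+0) = 11
f[6] = max(4+8, 11+0) = 12
f[7] = max(4+11, 11+4) = 15
f[8] = max(4+12, 11+4) = 16
f[9] = max(4+15, 11+8, 47+0) = 47
f[10] = max(4+16, 11+11, 47+0, 41+0) = 47
f[11] = max(4+47, 11+12, 47+4, 41+0) = 51
One optimal cutting: 9 + 2 → $51.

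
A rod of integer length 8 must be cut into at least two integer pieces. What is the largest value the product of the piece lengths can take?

18

Let f[k] be the best product for length k (with at least one cut). For each first piece i, the rest contributes max(k−i, f[k−i]).
f[2] = 1×max(1,0) = 1×1 = 1
f[3] = max(1×2, 2×1) = 2
f[4] = max(1×3, 2×2, 3×1) = 4
f[5] = max(1×4, 2×3, 3×2, 4×1) = 6
f[6] = max(1×6, 2×4, 3×3, 4×2, 5×1) = 9
f[7] = max(1×9, 2×6, 3×4, 4×3, 5×2, 6×1) = 12
f[8] = max(1×12, 2×9, 3×6, …, 6×2, 7×1) = 18
One optimal split: 3 + 3 + 2; product 3×3×2 = 18.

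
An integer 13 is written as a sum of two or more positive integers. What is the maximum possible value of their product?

108

Define g[k] = max over 1≤i<k of i · max(k−i, g[k−i]); the inner max lets the remainder stay uncut if that's better.
g[2] = 1×max(1,0) = 1×1 = 1
g[3] = max(1×2, 2×1) = 2
g[4] = max(1×3, 2×2, 3×1) = 4
g[5] = max(1×4, 2×3, 3×2, 4×1) = 6
g[6] = max(1×6, 2×4, 3×3, 4×2, 5×1) = 9
g[7] = max(1×9, 2×6, 3×4, 4×3, 5×2, 6×1) = 12
g[8] = max(1×12, 2×9, 3×6, …, 6×2, 7×1) = 18
g[9] = max(1×18, 2×12, 3×9, …, 7×2, 8×1) = 27
g[10] = max(1×27, 2×18, 3×12, …, 8×2, 9×1) = 36
g[11] = max(1×36, 2×27, 3×18, …, 9×2, 10×1) = 54
g[12] = max(1×54, 2×36, 3×27, …, 10×2, 11×1) = 81
g[13] = max(1×81, 2×54, 3×36, …, 11×2, 12×1) = 108
One optimal split: 3 + 3 + 3 + 2 + 2; product 3×3×3×2×2 = 108.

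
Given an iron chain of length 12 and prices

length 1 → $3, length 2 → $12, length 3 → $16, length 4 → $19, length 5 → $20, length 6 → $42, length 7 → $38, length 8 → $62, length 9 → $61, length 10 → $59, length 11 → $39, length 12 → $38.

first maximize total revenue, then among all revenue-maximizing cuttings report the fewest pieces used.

Build r[k] bottom-up: r[k] = max over allowed piece i of (p[i] + r[k−i]).
r[1] = 3
r[2] = 12
r[3] = 16
r[4] = 24  (first piece 2, then r[2]=12)
r[5] = 28  (first piece 2, then r[3]=16)
r[6] = 42
r[7] = 45  (first piece 1, then r[6]=42)
r[8] = 62
r[9] = 65  (first piece 1, then r[8]=62)
r[10] = 74  (first piece 2, then r[8]=62)
r[11] = 78  (first piece 3, then r[8]=62)
r[12] = 86  (first piece 2, then r[10]=74)
Maximum revenue is $86.
Now minimize piece count subject to staying optimal: for each k, pieces[k] = 1 + min over i with p[i]+r[k−i]=r[k] of pieces[k−i].
pieces[9] = 2
pieces[10] = 2
pieces[11] = 2
pieces[12] = 3

3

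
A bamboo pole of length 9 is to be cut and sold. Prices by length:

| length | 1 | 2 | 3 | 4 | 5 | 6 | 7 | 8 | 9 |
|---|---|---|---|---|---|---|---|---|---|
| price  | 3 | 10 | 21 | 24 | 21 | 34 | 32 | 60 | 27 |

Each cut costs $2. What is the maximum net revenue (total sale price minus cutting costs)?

61

Let net[k] be the best obtainable value from length k. For each k, try every first piece i and keep the best of price[i] + net[k−i] minus the 2 cut fee when i<k.
net[1] = 3
net[2] = 10
net[3] = 21
net[4] = 24
net[5] = 29  (first piece 2, then net[3]=21)
net[6] = 40  (first piece 3, then net[3]=21)
net[7] = 43  (first piece 3, then net[4]=24)
net[8] = 60
net[9] = 61  (first piece 1, then net[8]=60)
One optimal plan: pieces 8 + 1 (1 cut) → $63 − $2 = $61.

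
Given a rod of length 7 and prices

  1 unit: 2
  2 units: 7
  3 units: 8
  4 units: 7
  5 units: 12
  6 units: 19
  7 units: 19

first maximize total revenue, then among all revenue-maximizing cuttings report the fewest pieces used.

Build r[k] bottom-up: r[k] = max over allowed piece i of (p[i] + r[k−i]).
r[1] = 2
r[2] = 7
r[3] = 9  (first piece 1, then r[2]=7)
r[4] = 14  (first piece 2, then r[2]=7)
r[5] = 16  (first piece 1, then r[4]=14)
r[6] = 21  (first piece 2, then r[4]=14)
r[7] = 23  (first piece 1, then r[6]=21)
Maximum revenue is 23.
Now minimize piece count subject to staying optimal: for each k, pieces[k] = 1 + min over i with p[i]+r[k−i]=r[k] of pieces[k−i].
pieces[4] = 2
pieces[5] = 3
pieces[6] = 3
pieces[7] = 4

4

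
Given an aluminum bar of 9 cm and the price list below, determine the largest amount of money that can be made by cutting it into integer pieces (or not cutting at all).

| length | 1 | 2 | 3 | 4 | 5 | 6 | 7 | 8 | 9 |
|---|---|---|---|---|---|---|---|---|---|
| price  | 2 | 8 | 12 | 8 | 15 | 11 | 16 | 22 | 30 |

Build best[k] bottom-up: best[k] = max over allowed piece i of (p[i] + best[k−i]).
best[1] = 2
best[2] = 8
best[3] = 12
best[4] = 16  (first piece 2, then best[2]=8)
best[5] = 20  (first piece 2, then best[3]=12)
best[6] = 24  (first piece 2, then best[4]=16)
best[7] = 28  (first piece 2, then best[5]=20)
best[8] = 32  (first piece 2, then best[6]=24)
best[9] = 36  (first piece 2, then best[7]=28)
One optimal cutting: 3 + 2 + 2 + 2 → $12 + $8 + $8 + $8 = $36.

36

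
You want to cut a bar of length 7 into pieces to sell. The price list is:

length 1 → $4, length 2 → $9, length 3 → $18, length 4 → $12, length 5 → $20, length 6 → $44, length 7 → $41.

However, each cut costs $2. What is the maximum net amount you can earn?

46

Build r[k] bottom-up: r[k] = max over allowed piece i of (p[i] + r[k−i]) − 2 per cut.
r[1] = 4
r[2] = max(4+4-2, 9+0) = 9
r[3] = max(4+9-2, 9+4-2, 18+0) = 18
r[4] = max(4+18-2, 9+9-2, 18+4-2, 12+0) = 20
r[5] = max(4+20-2, 9+18-2, 18+9-2, 12+4-2, 20+0) = 25
r[6] = max(4+25-2, 9+20-2, 18+18-2, 12+9-2, 20+4-2, 44+0) = 44
r[7] = max(4+44-2, 9+25-2, 18+20-2, …, 44+4-2, 41+0) = 46
One optimal plan: pieces 6 + 1 (1 cut) → $48 − $2 = $46.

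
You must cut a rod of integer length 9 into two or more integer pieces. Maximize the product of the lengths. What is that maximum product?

27

Let g[k] be the best product for length k (with at least one cut). For each first piece i, the rest contributes max(k−i, g[k−i]).
g[2] = 1*max(1,0) = 1*1 = 1
g[3] = max(1*2, 2*1) = 2
g[4] = max(1*3, 2*2, 3*1) = 4
g[5] = max(1*4, 2*3, 3*2, 4*1) = 6
g[6] = max(1*6, 2*4, 3*3, 4*2, 5*1) = 9
g[7] = max(1*9, 2*6, 3*4, 4*3, 5*2, 6*1) = 12
g[8] = max(1*12, 2*9, 3*6, …, 6*2, 7*1) = 18
g[9] = max(1*18, 2*12, 3*9, …, 7*2, 8*1) = 27
One optimal split: 3 + 3 + 3; product 3*3*3 = 27.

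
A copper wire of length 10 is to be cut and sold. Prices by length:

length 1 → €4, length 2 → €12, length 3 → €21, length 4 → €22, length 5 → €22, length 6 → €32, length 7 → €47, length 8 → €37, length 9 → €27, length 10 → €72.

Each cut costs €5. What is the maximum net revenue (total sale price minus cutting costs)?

72

Let net[k] be the best obtainable value from length k. For each k, try every first piece i and keep the best of price[i] + net[k−i] minus the 5 cut fee when i<k.
net[1] = 4
net[2] = 12
net[3] = 21
net[4] = 22
net[5] = 28  (first piece 2, then net[3]=21)
net[6] = 37  (first piece 3, then net[3]=21)
net[7] = 47
net[8] = 46  (first piece 1, then net[7]=47)
net[9] = 54  (first piece 2, then net[7]=47)
net[10] = 72
Best is to make no cuts and sell whole for €72.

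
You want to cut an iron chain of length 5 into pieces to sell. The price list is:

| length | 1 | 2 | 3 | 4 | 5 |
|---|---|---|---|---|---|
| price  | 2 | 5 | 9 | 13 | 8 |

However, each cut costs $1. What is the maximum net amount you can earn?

Build net[k] bottom-up: net[k] = max over allowed piece i of (p[i] + net[k−i]) − 1 per cut.
net[1] = 2
net[2] = 5
net[3] = 9
net[4] = 13
net[5] = 14  (first piece 1, then net[4]=13)
One optimal plan: pieces 4 + 1 (1 cut) → $15 − $1 = $14.

14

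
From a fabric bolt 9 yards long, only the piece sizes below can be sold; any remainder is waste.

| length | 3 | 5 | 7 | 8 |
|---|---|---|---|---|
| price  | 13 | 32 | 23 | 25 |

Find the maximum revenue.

Consider every possible first cut. best[k] is the best of p[i]+best[k−i] over all sellable i≤k.
best[1] = 0
best[2] = 0
best[3] = 13
best[4] = 13
best[5] = max(13+0, 32+0) = 32
best[6] = max(13+13, 32+0) = 32
best[7] = max(13+13, 32+0, 23+0) = 32
best[8] = max(13+32, 32+13, 23+0, 25+0) = 45
best[9] = max(13+32, 32+13, 23+0, 25+0) = 45
One optimal cutting: pieces 5 + 3 with 1 yard of scrap → $45.

45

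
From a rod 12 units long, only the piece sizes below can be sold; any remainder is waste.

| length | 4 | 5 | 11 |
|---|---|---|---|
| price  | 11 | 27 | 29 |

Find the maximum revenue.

54

Let r[k] be the best obtainable value from length k. For each k, try every first piece i and keep the best of price[i] + r[k−i].
r[1] = 0
r[2] = 0
r[3] = 0
r[4] = 11
r[5] = 27
r[6] = 27
r[7] = 27
r[8] = 27
r[9] = 38  (first piece 4, then r[5]=27)
r[10] = 54  (first piece 5, then r[5]=27)
r[11] = 54
r[12] = 54
One optimal cutting: pieces 5 + 5 with 2 units of scrap → 54.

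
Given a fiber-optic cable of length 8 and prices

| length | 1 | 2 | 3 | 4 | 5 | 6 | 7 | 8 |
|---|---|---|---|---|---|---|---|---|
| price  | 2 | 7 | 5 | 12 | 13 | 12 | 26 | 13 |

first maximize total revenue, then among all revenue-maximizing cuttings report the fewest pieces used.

Consider every possible first cut. r[k] is the best of p[i]+r[k−i] over all sellable i≤k.
r[1] = 2
r[2] = max(2+2, 7+0) = 7
r[3] = max(2+7, 7+2, 5+0) = 9
r[4] = max(2+9, 7+7, 5+2, 12+0) = 14
r[5] = max(2+14, 7+9, 5+7, 12+2, 13+0) = 16
r[6] = max(2+16, 7+14, 5+9, 12+7, 13+2, 12+0) = 21
r[7] = max(2+21, 7+16, 5+14, …, 12+2, 26+0) = 26
r[8] = max(2+26, 7+21, 5+16, …, 26+2, 13+0) = 28
Maximum revenue is $28.
Now minimize piece count subject to staying optimal: for each k, pieces[k] = 1 + min over i with p[i]+r[k−i]=r[k] of pieces[k−i].
pieces[5] = 3
pieces[6] = 3
pieces[7] = 1
pieces[8] = 2

2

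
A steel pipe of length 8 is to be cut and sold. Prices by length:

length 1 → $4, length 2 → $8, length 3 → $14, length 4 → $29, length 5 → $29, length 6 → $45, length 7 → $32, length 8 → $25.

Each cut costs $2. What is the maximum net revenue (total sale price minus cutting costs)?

56

Let r[k] be the best obtainable value from length k. For each k, try every first piece i and keep the best of price[i] + r[k−i] minus the 2 cut fee when i<k.
r[1] = 4
r[2] = 8
r[3] = 14
r[4] = 29
r[5] = 31  (first piece 1, then r[4]=29)
r[6] = 45
r[7] = 47  (first piece 1, then r[6]=45)
r[8] = 56  (first piece 4, then r[4]=29)
One optimal plan: pieces 4 + 4 (1 cut) → $58 − $2 = $56.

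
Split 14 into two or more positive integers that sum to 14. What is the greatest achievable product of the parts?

Define g[k] = max over 1≤i<k of i · max(k−i, g[k−i]); the inner max lets the remainder stay uncut if that's better.
Small cases: g[2]=1, g[3]=2, g[4]=4, g[5]=6, g[6]=9, g[7]=12, g[8]=18, g[9]=27.
g[10] = 2×max(8,18) = 2×18 = 36
g[11] = 2×max(9,27) = 2×27 = 54
g[12] = 3×max(9,27) = 3×27 = 81
g[13] = 2×max(11,54) = 2×54 = 108
g[14] = 2×max(12,81) = 2×81 = 162
One optimal split: 3 + 3 + 3 + 3 + 2; product 3×3×3×3×2 = 162.

162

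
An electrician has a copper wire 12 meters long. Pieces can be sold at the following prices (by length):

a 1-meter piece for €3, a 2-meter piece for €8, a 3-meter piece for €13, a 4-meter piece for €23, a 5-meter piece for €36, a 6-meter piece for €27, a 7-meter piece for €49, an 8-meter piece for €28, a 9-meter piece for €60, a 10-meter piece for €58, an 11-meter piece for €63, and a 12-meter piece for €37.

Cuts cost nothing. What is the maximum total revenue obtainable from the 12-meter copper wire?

Build best[k] bottom-up: best[k] = max over allowed piece i of (p[i] + best[k−i]).
best[1] = 3
best[2] = 8
best[3] = 13
best[4] = 23
best[5] = 36
best[6] = 39  (first piece 1, then best[5]=36)
best[7] = 49
best[8] = 52  (first piece 1, then best[7]=49)
best[9] = 60
best[10] = 72  (first piece 5, then best[5]=36)
best[11] = 75  (first piece 1, then best[10]=72)
best[12] = 85  (first piece 5, then best[7]=49)
One optimal cutting: 7 + 5 → €49 + €36 = €85.

85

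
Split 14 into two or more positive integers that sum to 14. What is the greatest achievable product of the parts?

162

Define m[k] = max over 1≤i<k of i · max(k−i, m[k−i]); the inner max lets the remainder stay uncut if that's better.
m[2] = 1×max(1,0) = 1×1 = 1
m[3] = max(1×2, 2×1) = 2
m[4] = max(1×3, 2×2, 3×1) = 4
m[5] = max(1×4, 2×3, 3×2, 4×1) = 6
m[6] = max(1×6, 2×4, 3×3, 4×2, 5×1) = 9
m[7] = max(1×9, 2×6, 3×4, 4×3, 5×2, 6×1) = 12
m[8] = max(1×12, 2×9, 3×6, …, 6×2, 7×1) = 18
m[9] = max(1×18, 2×12, 3×9, …, 7×2, 8×1) = 27
m[10] = max(1×27, 2×18, 3×12, …, 8×2, 9×1) = 36
m[11] = max(1×36, 2×27, 3×18, …, 9×2, 10×1) = 54
m[12] = max(1×54, 2×36, 3×27, …, 10×2, 11×1) = 81
m[13] = max(1×81, 2×54, 3×36, …, 11×2, 12×1) = 108
m[14] = max(1×108, 2×81, 3×54, …, 12×2, 13×1) = 162
One optimal split: 3 + 3 + 3 + 3 + 2; product 3×3×3×3×2 = 162.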